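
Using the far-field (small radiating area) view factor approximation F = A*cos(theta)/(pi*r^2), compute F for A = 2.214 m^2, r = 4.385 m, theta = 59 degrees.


cos(59 deg) = 0.51504
pi*r^2 = 60.407
F = 2.214 * 0.51504 / 60.407 = 0.018877

0.018877


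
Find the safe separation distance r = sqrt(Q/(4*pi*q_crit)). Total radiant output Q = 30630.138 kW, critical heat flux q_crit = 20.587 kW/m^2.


4*pi*q_crit = 258.70
Q/(4*pi*q_crit) = 118.40
r = sqrt(118.40) = 10.881 m

10.881 m


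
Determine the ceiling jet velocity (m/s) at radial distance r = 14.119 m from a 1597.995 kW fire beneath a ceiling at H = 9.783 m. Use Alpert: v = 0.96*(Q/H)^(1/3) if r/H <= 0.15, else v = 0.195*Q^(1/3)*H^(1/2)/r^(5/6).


r/H = 14.119 / 9.783 = 1.4432
r/H > 0.15, so v = 0.195*Q^(1/3)*H^(1/2)/r^(5/6)
Q^(1/3) = 11.691
H^(1/2) = 3.1278
r^(5/6) = 9.0818
v = 0.195 * 11.691 * 3.1278 / 9.0818 = 0.78516 m/s

0.78516 m/s


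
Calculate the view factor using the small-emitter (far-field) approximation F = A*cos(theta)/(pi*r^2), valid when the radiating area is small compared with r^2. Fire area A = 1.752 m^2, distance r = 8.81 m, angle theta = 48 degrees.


cos(48 deg) = 0.66913
pi*r^2 = 243.84
F = 1.752 * 0.66913 / 243.84 = 0.0048078

0.0048078


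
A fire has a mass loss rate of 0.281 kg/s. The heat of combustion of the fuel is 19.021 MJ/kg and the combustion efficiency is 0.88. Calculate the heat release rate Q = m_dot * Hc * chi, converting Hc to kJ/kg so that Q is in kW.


Hc = 19.021 MJ/kg = 19.021 * 1000 kJ/kg = 19021 kJ/kg
Q = 0.281 kg/s * 19021 kJ/kg * 0.88 = 4703.5 kW

4703.5 kW


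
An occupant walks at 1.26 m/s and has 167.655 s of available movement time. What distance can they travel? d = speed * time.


d = 1.26 * 167.655 = 211.25 m

211.25 m


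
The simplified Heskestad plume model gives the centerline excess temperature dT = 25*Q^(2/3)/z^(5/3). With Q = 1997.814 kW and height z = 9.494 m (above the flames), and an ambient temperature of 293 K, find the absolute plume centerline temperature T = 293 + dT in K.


Q^(2/3) = 158.62
z^(5/3) = 42.568
dT = 25 * 158.62 / 42.568 = 93.160 K
T = 293 + 93.160 = 386.16 K

386.16 K


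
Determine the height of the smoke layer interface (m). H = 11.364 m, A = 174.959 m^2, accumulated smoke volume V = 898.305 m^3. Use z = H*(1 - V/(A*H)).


V/(A*H) = 0.45181
1 - 0.45181 = 0.54819
z = 11.364 * 0.54819 = 6.2296 m

6.2296 m


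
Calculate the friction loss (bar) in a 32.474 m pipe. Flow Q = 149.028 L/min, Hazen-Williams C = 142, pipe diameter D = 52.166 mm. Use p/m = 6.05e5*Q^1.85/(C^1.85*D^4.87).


Q^1.85 = 10484
C^1.85 = 9588.1
D^4.87 = 2.3103e+08
p/m = 0.0028635 bar/m
p_total = 0.0028635 * 32.474 = 0.092988 bar

0.092988 bar


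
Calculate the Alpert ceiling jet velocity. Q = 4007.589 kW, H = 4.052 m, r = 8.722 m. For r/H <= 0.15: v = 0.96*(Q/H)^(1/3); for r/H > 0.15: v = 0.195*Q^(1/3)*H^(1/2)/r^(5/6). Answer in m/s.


r/H = 8.722 / 4.052 = 2.1525
r/H > 0.15, so v = 0.195*Q^(1/3)*H^(1/2)/r^(5/6)
Q^(1/3) = 15.884
H^(1/2) = 2.0130
r^(5/6) = 6.0792
v = 0.195 * 15.884 * 2.0130 / 6.0792 = 1.0256 m/s

1.0256 m/s


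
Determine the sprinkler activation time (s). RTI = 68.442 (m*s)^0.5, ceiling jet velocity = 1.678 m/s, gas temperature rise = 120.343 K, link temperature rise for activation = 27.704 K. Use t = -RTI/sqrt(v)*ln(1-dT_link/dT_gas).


dT_link/dT_gas = 0.23021
ln(1 - 0.23021) = -0.26164
t = -68.442 / sqrt(1.678) * -0.26164 = 13.824 s

13.824 s


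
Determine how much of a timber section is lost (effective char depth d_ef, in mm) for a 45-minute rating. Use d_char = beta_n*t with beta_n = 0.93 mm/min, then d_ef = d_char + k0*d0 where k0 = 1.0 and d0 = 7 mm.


d_char = 0.93 * 45 = 41.85 mm
d_ef = 41.85 + 1.0*7 = 48.85 mm

48.85 mm


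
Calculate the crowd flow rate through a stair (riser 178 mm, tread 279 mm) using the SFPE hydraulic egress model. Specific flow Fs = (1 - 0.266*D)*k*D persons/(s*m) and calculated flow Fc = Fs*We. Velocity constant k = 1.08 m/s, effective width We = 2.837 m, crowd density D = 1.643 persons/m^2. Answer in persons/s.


1 - 0.266*D = 1 - 0.266*1.643 = 0.56296
Fs = 0.56296 * 1.08 * 1.643 = 0.99894 persons/(s*m)
Fc = 0.99894 * 2.837 = 2.8340 persons/s

2.8340 persons/s


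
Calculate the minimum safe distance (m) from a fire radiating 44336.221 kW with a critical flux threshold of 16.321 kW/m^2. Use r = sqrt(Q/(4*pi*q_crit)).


4*pi*q_crit = 205.10
Q/(4*pi*q_crit) = 216.17
r = sqrt(216.17) = 14.703 m

14.703 m


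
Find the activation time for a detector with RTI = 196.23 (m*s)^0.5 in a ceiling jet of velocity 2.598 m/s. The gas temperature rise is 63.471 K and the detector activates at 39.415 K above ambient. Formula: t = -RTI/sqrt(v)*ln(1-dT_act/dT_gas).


dT_act/dT_gas = 0.62099
ln(1 - 0.62099) = -0.97020
t = -196.23 / sqrt(2.598) * -0.97020 = 118.12 s

118.12 s


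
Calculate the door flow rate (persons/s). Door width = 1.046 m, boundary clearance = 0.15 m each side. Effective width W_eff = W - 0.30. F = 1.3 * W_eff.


W_eff = 1.046 - 0.30 = 0.746 m
F = 1.3 * 0.746 = 0.96980 persons/s

0.96980 persons/s


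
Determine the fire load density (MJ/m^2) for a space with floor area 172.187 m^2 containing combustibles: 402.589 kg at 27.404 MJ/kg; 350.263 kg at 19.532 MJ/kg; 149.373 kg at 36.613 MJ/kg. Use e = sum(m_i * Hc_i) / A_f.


Total energy = 402.589*27.404 + 350.263*19.532 + 149.373*36.613
= 11032.55 + 6841.337 + 5468.994
= 23342.88 MJ
e = 23342.88 / 172.187 = 135.57 MJ/m^2

135.57 MJ/m^2


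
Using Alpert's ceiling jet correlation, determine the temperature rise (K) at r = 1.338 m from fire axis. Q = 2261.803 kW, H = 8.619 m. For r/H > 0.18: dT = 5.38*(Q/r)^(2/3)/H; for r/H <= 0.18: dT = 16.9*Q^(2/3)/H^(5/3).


r/H = 1.338 / 8.619 = 0.15524
r/H <= 0.18, so dT = 16.9*Q^(2/3)/H^(5/3)
Q^(2/3) = 172.31
H^(5/3) = 36.232
dT = 16.9 * 172.31 / 36.232 = 80.370 K

80.370 K


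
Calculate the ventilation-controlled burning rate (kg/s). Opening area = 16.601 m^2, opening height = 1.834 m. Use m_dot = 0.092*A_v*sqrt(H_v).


sqrt(H_v) = 1.3543
m_dot = 0.092 * 16.601 * 1.3543 = 2.0683 kg/s

2.0683 kg/s


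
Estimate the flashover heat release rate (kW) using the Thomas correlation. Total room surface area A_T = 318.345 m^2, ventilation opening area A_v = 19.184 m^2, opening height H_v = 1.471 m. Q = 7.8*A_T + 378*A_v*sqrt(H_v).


7.8*A_T = 2483.091
sqrt(H_v) = 1.2128
378*A_v*sqrt(H_v) = 8795.0
Q = 2483.091 + 8795.0 = 11278 kW

11278 kW


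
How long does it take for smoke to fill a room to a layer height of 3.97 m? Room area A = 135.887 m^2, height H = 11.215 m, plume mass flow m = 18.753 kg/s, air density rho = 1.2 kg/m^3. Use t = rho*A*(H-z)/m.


H - z = 7.245 m
t = 1.2 * 135.887 * 7.245 / 18.753 = 62.998 s

62.998 s


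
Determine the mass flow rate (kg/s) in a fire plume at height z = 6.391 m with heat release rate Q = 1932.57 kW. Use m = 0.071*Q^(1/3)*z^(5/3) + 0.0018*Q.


Q^(1/3) = 12.456
z^(5/3) = 22.010
First term = 0.071 * 12.456 * 22.010 = 19.465
Second term = 0.0018 * 1932.57 = 3.4786
m = 22.943 kg/s

22.943 kg/s


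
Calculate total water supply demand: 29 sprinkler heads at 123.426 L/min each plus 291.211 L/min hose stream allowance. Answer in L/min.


Sprinkler demand = 29 * 123.426 = 3579.354 L/min
Total = 3579.354 + 291.211 = 3870.565 L/min

3870.565 L/min


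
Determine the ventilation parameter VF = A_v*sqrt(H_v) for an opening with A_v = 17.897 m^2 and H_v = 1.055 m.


sqrt(H_v) = 1.0271
VF = 17.897 * 1.0271 = 18.383 m^(5/2)

18.383 m^(5/2)


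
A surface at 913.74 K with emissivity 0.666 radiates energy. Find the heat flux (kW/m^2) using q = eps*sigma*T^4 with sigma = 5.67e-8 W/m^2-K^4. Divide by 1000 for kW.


T^4 = 6.9709e+11
q = 0.666 * 5.67e-8 * 6.9709e+11 / 1000 = 26.324 kW/m^2

26.324 kW/m^2


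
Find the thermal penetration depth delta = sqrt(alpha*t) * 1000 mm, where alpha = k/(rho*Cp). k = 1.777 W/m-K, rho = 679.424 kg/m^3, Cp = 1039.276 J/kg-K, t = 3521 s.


alpha = 1.777 / (679.424 * 1039.276) = 2.5166e-06 m^2/s
alpha * t = 0.0088610
delta = sqrt(0.0088610) * 1000 = 94.133 mm

94.133 mm


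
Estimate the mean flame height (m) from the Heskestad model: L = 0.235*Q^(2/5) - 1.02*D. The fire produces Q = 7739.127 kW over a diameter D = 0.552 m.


Q^(2/5) = 35.932
0.235 * Q^(2/5) = 8.4439
1.02 * D = 0.56304
L = 7.8809 m

7.8809 m


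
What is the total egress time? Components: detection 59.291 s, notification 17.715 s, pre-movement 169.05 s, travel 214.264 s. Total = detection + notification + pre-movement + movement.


Total = 59.291 + 17.715 + 169.05 + 214.264 = 460.32 s

460.32 s


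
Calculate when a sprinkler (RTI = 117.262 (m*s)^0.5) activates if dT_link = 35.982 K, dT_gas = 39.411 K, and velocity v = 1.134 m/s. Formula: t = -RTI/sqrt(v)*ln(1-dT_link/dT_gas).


dT_link/dT_gas = 0.91299
ln(1 - 0.91299) = -2.4418
t = -117.262 / sqrt(1.134) * -2.4418 = 268.88 s

268.88 s


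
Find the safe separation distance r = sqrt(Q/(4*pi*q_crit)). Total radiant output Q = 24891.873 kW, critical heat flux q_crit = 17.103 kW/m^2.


4*pi*q_crit = 214.92
Q/(4*pi*q_crit) = 115.82
r = sqrt(115.82) = 10.762 m

10.762 m


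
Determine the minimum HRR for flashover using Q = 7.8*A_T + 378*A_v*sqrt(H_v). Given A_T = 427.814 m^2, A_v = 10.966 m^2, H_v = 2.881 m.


7.8*A_T = 3336.9
sqrt(H_v) = 1.6974
378*A_v*sqrt(H_v) = 7035.8
Q = 3336.9 + 7035.8 = 10373 kW

10373 kW


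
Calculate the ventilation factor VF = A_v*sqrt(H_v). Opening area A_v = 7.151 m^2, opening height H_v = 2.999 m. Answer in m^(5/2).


sqrt(H_v) = 1.7318
VF = 7.151 * 1.7318 = 12.384 m^(5/2)

12.384 m^(5/2)


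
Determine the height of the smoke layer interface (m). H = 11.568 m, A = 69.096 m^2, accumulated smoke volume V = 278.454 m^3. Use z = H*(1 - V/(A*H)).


V/(A*H) = 0.34837
1 - 0.34837 = 0.65163
z = 11.568 * 0.65163 = 7.5380 m

7.5380 m


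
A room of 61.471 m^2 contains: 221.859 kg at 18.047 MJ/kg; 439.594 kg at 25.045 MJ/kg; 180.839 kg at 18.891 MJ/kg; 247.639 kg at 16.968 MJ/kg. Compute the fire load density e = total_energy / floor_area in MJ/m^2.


Total energy = 221.859*18.047 + 439.594*25.045 + 180.839*18.891 + 247.639*16.968
= 4003.889 + 11009.63 + 3416.230 + 4201.939
= 22631.69 MJ
e = 22631.69 / 61.471 = 368.17 MJ/m^2

368.17 MJ/m^2


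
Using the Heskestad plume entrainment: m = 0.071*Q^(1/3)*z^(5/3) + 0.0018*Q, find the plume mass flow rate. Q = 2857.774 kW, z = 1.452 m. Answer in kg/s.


Q^(1/3) = 14.191
z^(5/3) = 1.8618
First term = 0.071 * 14.191 * 1.8618 = 1.8759
Second term = 0.0018 * 2857.774 = 5.1440
m = 7.0199 kg/s

7.0199 kg/s


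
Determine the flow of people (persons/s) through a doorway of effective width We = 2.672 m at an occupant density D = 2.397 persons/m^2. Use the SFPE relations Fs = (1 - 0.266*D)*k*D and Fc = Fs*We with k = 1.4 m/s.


1 - 0.266*D = 1 - 0.266*2.397 = 0.36240
Fs = 0.36240 * 1.4 * 2.397 = 1.2161 persons/(s*m)
Fc = 1.2161 * 2.672 = 3.2495 persons/s

3.2495 persons/s


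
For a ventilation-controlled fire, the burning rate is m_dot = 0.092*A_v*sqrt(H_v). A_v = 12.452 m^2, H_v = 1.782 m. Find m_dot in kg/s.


sqrt(H_v) = 1.3349
m_dot = 0.092 * 12.452 * 1.3349 = 1.5293 kg/s

1.5293 kg/s


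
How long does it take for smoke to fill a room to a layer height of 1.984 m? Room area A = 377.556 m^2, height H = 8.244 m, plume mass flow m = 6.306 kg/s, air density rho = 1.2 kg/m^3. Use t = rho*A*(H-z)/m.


H - z = 6.26 m
t = 1.2 * 377.556 * 6.26 / 6.306 = 449.76 s

449.76 s


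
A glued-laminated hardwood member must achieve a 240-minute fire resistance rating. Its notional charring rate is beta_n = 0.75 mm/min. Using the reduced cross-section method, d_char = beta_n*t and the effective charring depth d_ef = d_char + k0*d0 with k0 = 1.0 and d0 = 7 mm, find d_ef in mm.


d_char = 0.75 * 240 = 180 mm
d_ef = 180 + 1.0*7 = 187 mm

187 mm


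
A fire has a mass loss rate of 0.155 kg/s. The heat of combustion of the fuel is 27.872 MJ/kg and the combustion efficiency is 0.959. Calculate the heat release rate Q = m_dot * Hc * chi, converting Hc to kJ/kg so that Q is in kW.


Hc = 27.872 MJ/kg = 27.872 * 1000 kJ/kg = 27872 kJ/kg
Q = 0.155 kg/s * 27872 kJ/kg * 0.959 = 4143.0 kW

4143.0 kW


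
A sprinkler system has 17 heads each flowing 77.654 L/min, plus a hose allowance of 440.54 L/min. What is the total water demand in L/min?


Sprinkler demand = 17 * 77.654 = 1320.118 L/min
Total = 1320.118 + 440.54 = 1760.658 L/min

1760.658 L/min


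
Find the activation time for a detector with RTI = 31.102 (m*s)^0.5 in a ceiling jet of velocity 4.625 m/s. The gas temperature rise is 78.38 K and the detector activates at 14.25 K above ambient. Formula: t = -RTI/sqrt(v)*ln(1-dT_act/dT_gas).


dT_act/dT_gas = 0.18181
ln(1 - 0.18181) = -0.20066
t = -31.102 / sqrt(4.625) * -0.20066 = 2.9019 s

2.9019 s


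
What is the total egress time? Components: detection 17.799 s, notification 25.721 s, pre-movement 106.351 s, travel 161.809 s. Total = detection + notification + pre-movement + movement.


Total = 17.799 + 25.721 + 106.351 + 161.809 = 311.68 s

311.68 s


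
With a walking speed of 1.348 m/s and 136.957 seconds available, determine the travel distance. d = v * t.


d = 1.348 * 136.957 = 184.62 m

184.62 m


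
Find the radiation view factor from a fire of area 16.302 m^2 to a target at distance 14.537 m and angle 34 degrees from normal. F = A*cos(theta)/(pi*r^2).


cos(34 deg) = 0.82904
pi*r^2 = 663.90
F = 16.302 * 0.82904 / 663.90 = 0.020357

0.020357


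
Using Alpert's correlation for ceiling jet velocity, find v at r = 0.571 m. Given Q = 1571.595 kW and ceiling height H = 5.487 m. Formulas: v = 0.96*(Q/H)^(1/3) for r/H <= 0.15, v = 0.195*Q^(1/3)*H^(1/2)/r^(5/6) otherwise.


r/H = 0.571 / 5.487 = 0.10406
r/H <= 0.15, so v = 0.96*(Q/H)^(1/3)
Q/H = 286.42
(Q/H)^(1/3) = 6.5918
v = 0.96 * 6.5918 = 6.3281 m/s

6.3281 m/s


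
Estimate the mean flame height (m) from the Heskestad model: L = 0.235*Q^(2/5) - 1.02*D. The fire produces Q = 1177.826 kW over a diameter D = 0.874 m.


Q^(2/5) = 16.921
0.235 * Q^(2/5) = 3.9765
1.02 * D = 0.89148
L = 3.0850 m

3.0850 m


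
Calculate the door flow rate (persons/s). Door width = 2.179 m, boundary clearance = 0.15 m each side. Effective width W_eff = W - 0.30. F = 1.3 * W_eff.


W_eff = 2.179 - 0.30 = 1.879 m
F = 1.3 * 1.879 = 2.4427 persons/s

2.4427 persons/s


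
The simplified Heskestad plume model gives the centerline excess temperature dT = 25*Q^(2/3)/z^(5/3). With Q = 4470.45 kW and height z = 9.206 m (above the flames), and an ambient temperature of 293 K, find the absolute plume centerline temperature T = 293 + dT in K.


Q^(2/3) = 271.37
z^(5/3) = 40.438
dT = 25 * 271.37 / 40.438 = 167.77 K
T = 293 + 167.77 = 460.77 K

460.77 K


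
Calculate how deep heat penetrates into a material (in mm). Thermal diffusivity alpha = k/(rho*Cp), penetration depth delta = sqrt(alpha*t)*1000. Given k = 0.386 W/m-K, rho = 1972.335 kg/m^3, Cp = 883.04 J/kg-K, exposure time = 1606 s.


alpha = 0.386 / (1972.335 * 883.04) = 2.2163e-07 m^2/s
alpha * t = 0.00035594
delta = sqrt(0.00035594) * 1000 = 18.866 mm

18.866 mm


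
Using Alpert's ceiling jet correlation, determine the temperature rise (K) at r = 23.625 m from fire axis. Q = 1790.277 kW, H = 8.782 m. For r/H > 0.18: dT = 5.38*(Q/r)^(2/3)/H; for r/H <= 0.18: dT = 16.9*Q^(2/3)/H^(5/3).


r/H = 23.625 / 8.782 = 2.6902
r/H > 0.18, so dT = 5.38*(Q/r)^(2/3)/H
Q/r = 75.779
(Q/r)^(2/3) = 17.907
dT = 5.38 * 17.907 / 8.782 = 10.970 K

10.970 K


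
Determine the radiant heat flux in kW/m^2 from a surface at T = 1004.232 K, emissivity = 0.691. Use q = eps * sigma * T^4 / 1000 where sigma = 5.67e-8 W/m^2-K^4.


T^4 = 1.0170e+12
q = 0.691 * 5.67e-8 * 1.0170e+12 / 1000 = 39.847 kW/m^2

39.847 kW/m^2


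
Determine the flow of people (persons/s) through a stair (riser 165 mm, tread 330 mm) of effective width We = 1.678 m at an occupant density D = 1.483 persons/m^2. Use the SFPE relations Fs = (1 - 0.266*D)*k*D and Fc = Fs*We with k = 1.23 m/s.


1 - 0.266*D = 1 - 0.266*1.483 = 0.60552
Fs = 0.60552 * 1.23 * 1.483 = 1.1045 persons/(s*m)
Fc = 1.1045 * 1.678 = 1.8534 persons/s

1.8534 persons/s


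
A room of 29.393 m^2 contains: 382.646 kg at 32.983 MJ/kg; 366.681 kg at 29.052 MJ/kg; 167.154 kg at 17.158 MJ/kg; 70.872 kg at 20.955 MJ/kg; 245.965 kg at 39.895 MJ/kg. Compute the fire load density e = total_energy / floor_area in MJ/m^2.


Total energy = 382.646*32.983 + 366.681*29.052 + 167.154*17.158 + 70.872*20.955 + 245.965*39.895
= 12620.81 + 10652.82 + 2868.028 + 1485.123 + 9812.774
= 37439.55 MJ
e = 37439.55 / 29.393 = 1273.8 MJ/m^2

1273.8 MJ/m^2


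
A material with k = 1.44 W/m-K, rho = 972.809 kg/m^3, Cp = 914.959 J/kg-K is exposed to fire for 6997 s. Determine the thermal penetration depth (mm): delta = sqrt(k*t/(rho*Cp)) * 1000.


alpha = 1.44 / (972.809 * 914.959) = 1.6178e-06 m^2/s
alpha * t = 0.011320
delta = sqrt(0.011320) * 1000 = 106.40 mm

106.40 mm


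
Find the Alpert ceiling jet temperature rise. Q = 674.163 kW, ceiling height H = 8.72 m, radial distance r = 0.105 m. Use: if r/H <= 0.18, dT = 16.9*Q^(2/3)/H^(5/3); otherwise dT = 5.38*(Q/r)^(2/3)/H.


r/H = 0.105 / 8.72 = 0.012041
r/H <= 0.18, so dT = 16.9*Q^(2/3)/H^(5/3)
Q^(2/3) = 76.885
H^(5/3) = 36.943
dT = 16.9 * 76.885 / 36.943 = 35.172 K

35.172 K


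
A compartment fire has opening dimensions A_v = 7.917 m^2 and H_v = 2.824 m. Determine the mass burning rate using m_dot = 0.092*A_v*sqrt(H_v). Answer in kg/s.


sqrt(H_v) = 1.6805
m_dot = 0.092 * 7.917 * 1.6805 = 1.2240 kg/s

1.2240 kg/s


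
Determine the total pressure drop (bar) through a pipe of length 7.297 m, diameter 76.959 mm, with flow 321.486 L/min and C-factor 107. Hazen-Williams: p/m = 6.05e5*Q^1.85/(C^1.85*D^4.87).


Q^1.85 = 43476
C^1.85 = 5680.2
D^4.87 = 1.5349e+09
p/m = 0.0030169 bar/m
p_total = 0.0030169 * 7.297 = 0.022014 bar

0.022014 bar


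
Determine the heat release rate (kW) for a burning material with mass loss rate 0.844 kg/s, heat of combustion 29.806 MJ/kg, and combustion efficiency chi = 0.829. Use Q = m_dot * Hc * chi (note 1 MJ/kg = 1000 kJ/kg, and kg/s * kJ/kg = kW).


Hc = 29.806 MJ/kg = 29.806 * 1000 kJ/kg = 29806 kJ/kg
Q = 0.844 kg/s * 29806 kJ/kg * 0.829 = 20855 kW

20855 kW


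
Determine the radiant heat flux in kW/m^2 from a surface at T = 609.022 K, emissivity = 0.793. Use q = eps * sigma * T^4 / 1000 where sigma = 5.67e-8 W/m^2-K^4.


T^4 = 1.3757e+11
q = 0.793 * 5.67e-8 * 1.3757e+11 / 1000 = 6.1857 kW/m^2

6.1857 kW/m^2


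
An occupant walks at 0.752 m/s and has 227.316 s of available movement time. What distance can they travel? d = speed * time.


d = 0.752 * 227.316 = 170.94 m

170.94 m


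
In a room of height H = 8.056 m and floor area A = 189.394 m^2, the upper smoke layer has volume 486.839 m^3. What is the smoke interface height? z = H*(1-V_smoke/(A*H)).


V/(A*H) = 0.31908
1 - 0.31908 = 0.68092
z = 8.056 * 0.68092 = 5.4855 m

5.4855 m


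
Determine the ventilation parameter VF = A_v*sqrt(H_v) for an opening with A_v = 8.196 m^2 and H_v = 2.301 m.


sqrt(H_v) = 1.5169
VF = 8.196 * 1.5169 = 12.433 m^(5/2)

12.433 m^(5/2)


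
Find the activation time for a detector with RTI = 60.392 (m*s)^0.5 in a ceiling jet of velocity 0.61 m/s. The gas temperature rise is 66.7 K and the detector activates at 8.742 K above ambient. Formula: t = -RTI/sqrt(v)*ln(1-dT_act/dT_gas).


dT_act/dT_gas = 0.13106
ln(1 - 0.13106) = -0.14049
t = -60.392 / sqrt(0.61) * -0.14049 = 10.863 s

10.863 s


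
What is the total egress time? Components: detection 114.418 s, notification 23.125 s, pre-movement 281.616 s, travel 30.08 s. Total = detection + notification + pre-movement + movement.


Total = 114.418 + 23.125 + 281.616 + 30.08 = 449.239 s

449.239 s


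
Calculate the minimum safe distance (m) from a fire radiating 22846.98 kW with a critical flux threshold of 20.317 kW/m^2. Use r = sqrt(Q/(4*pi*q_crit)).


4*pi*q_crit = 255.31
Q/(4*pi*q_crit) = 89.487
r = sqrt(89.487) = 9.4598 m

9.4598 m


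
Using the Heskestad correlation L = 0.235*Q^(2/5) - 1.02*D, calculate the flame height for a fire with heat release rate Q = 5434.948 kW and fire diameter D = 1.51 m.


Q^(2/5) = 31.195
0.235 * Q^(2/5) = 7.3307
1.02 * D = 1.5402
L = 5.7905 m

5.7905 m


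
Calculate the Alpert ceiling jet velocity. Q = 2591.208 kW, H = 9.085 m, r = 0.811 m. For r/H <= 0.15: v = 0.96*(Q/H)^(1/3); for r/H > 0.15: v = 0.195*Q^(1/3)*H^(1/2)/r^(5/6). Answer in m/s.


r/H = 0.811 / 9.085 = 0.089268
r/H <= 0.15, so v = 0.96*(Q/H)^(1/3)
Q/H = 285.22
(Q/H)^(1/3) = 6.5825
v = 0.96 * 6.5825 = 6.3192 m/s

6.3192 m/s


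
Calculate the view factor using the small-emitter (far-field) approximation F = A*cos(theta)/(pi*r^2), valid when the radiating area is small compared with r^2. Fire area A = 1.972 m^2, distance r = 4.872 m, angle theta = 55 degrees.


cos(55 deg) = 0.57358
pi*r^2 = 74.570
F = 1.972 * 0.57358 / 74.570 = 0.015168

0.015168


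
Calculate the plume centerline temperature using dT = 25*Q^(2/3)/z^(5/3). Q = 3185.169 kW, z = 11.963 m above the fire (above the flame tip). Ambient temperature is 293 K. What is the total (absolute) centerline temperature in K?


Q^(2/3) = 216.48
z^(5/3) = 62.575
dT = 25 * 216.48 / 62.575 = 86.489 K
T = 293 + 86.489 = 379.49 K

379.49 K


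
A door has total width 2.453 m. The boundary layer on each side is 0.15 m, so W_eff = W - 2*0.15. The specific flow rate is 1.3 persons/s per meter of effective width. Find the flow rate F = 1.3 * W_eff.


W_eff = 2.453 - 0.30 = 2.153 m
F = 1.3 * 2.153 = 2.7989 persons/s

2.7989 persons/s


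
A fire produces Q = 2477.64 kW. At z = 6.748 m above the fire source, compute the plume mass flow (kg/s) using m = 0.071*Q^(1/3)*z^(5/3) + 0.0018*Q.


Q^(1/3) = 13.532
z^(5/3) = 24.097
First term = 0.071 * 13.532 * 24.097 = 23.151
Second term = 0.0018 * 2477.64 = 4.4598
m = 27.610 kg/s

27.610 kg/s


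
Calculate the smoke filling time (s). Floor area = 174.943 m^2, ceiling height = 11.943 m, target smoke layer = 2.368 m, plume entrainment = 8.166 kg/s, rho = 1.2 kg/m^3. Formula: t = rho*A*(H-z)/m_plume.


H - z = 9.575 m
t = 1.2 * 174.943 * 9.575 / 8.166 = 246.15 s

246.15 s


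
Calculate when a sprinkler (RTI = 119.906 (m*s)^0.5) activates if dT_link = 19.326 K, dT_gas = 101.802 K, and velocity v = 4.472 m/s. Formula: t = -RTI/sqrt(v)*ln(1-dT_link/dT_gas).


dT_link/dT_gas = 0.18984
ln(1 - 0.18984) = -0.21052
t = -119.906 / sqrt(4.472) * -0.21052 = 11.937 s

11.937 s


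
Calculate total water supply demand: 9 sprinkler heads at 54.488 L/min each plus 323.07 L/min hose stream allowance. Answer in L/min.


Sprinkler demand = 9 * 54.488 = 490.392 L/min
Total = 490.392 + 323.07 = 813.462 L/min

813.462 L/min


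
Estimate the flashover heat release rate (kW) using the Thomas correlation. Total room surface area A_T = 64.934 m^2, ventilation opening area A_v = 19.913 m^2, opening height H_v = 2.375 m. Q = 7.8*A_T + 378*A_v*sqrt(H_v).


7.8*A_T = 506.49
sqrt(H_v) = 1.5411
378*A_v*sqrt(H_v) = 11600
Q = 506.49 + 11600 = 12107 kW

12107 kW


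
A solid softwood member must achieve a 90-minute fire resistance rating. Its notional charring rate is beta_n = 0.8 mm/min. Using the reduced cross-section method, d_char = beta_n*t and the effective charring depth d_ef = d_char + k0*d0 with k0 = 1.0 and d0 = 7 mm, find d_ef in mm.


d_char = 0.8 * 90 = 72 mm
d_ef = 72 + 1.0*7 = 79 mm

79 mm


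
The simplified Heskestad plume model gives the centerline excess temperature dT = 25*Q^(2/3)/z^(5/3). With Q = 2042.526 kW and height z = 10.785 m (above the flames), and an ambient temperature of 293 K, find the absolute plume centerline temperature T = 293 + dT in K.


Q^(2/3) = 160.98
z^(5/3) = 52.646
dT = 25 * 160.98 / 52.646 = 76.445 K
T = 293 + 76.445 = 369.45 K

369.45 K


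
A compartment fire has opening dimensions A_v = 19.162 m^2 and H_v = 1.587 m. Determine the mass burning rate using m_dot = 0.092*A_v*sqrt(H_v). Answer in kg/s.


sqrt(H_v) = 1.2598
m_dot = 0.092 * 19.162 * 1.2598 = 2.2208 kg/s

2.2208 kg/s


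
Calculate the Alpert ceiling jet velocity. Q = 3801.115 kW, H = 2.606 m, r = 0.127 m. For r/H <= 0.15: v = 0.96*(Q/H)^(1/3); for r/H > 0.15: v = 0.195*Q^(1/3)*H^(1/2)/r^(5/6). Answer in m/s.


r/H = 0.127 / 2.606 = 0.048734
r/H <= 0.15, so v = 0.96*(Q/H)^(1/3)
Q/H = 1458.6
(Q/H)^(1/3) = 11.341
v = 0.96 * 11.341 = 10.887 m/s

10.887 m/s


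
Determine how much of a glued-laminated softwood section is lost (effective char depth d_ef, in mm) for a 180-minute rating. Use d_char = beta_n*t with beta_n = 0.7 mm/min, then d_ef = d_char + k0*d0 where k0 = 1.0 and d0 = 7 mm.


d_char = 0.7 * 180 = 126 mm
d_ef = 126 + 1.0*7 = 133 mm

133 mm


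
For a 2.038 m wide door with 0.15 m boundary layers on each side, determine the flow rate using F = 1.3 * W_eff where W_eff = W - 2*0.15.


W_eff = 2.038 - 0.30 = 1.738 m
F = 1.3 * 1.738 = 2.2594 persons/s

2.2594 persons/s


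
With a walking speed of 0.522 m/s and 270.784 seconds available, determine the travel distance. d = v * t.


d = 0.522 * 270.784 = 141.35 m

141.35 m


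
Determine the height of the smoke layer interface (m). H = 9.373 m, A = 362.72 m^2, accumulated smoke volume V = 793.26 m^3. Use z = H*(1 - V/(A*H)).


V/(A*H) = 0.23333
1 - 0.23333 = 0.76667
z = 9.373 * 0.76667 = 7.1860 m

7.1860 m


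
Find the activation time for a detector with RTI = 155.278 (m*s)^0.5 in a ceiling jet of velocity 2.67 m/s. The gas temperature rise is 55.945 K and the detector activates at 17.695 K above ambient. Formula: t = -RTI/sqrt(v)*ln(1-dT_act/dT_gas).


dT_act/dT_gas = 0.31629
ln(1 - 0.31629) = -0.38023
t = -155.278 / sqrt(2.67) * -0.38023 = 36.132 s

36.132 s


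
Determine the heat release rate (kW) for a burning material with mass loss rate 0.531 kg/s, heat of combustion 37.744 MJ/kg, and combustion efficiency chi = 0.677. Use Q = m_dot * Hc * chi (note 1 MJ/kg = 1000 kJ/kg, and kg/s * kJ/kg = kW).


Hc = 37.744 MJ/kg = 37.744 * 1000 kJ/kg = 37744 kJ/kg
Q = 0.531 kg/s * 37744 kJ/kg * 0.677 = 13568 kW

13568 kW


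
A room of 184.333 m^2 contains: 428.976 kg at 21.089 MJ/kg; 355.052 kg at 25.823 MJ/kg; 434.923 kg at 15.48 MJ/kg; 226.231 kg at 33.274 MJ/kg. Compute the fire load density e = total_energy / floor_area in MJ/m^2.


Total energy = 428.976*21.089 + 355.052*25.823 + 434.923*15.48 + 226.231*33.274
= 9046.675 + 9168.508 + 6732.608 + 7527.610
= 32475.40 MJ
e = 32475.40 / 184.333 = 176.18 MJ/m^2

176.18 MJ/m^2


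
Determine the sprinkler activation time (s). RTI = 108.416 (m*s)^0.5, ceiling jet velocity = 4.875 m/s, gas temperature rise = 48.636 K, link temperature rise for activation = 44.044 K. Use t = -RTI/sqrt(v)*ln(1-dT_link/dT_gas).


dT_link/dT_gas = 0.90558
ln(1 - 0.90558) = -2.3600
t = -108.416 / sqrt(4.875) * -2.3600 = 115.88 s

115.88 s


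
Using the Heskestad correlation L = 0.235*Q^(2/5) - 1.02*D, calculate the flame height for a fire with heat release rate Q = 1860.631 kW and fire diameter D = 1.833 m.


Q^(2/5) = 20.317
0.235 * Q^(2/5) = 4.7745
1.02 * D = 1.8697
L = 2.9049 m

2.9049 m


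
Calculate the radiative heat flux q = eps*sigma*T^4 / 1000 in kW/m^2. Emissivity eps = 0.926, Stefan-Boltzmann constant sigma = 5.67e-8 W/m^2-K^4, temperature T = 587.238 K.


T^4 = 1.1892e+11
q = 0.926 * 5.67e-8 * 1.1892e+11 / 1000 = 6.2438 kW/m^2

6.2438 kW/m^2


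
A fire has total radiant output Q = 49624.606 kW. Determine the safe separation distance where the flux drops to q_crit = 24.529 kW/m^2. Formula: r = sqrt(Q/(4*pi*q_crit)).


4*pi*q_crit = 308.24
Q/(4*pi*q_crit) = 160.99
r = sqrt(160.99) = 12.688 m

12.688 m


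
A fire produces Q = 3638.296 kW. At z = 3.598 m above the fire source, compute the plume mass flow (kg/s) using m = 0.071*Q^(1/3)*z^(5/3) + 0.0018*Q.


Q^(1/3) = 15.380
z^(5/3) = 8.4483
First term = 0.071 * 15.380 * 8.4483 = 9.2256
Second term = 0.0018 * 3638.296 = 6.5489
m = 15.774 kg/s

15.774 kg/s


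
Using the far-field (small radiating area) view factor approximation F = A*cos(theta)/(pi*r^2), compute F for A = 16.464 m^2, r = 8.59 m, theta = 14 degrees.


cos(14 deg) = 0.97030
pi*r^2 = 231.81
F = 16.464 * 0.97030 / 231.81 = 0.068913

0.068913


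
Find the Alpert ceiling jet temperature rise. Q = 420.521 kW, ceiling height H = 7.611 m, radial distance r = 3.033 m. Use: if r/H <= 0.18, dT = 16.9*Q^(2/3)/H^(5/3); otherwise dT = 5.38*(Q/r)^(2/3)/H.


r/H = 3.033 / 7.611 = 0.39850
r/H > 0.18, so dT = 5.38*(Q/r)^(2/3)/H
Q/r = 138.65
(Q/r)^(2/3) = 26.788
dT = 5.38 * 26.788 / 7.611 = 18.936 K

18.936 K


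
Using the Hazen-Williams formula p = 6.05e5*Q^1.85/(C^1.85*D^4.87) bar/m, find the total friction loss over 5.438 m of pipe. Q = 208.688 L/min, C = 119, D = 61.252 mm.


Q^1.85 = 19547
C^1.85 = 6914.5
D^4.87 = 5.0498e+08
p/m = 0.0033868 bar/m
p_total = 0.0033868 * 5.438 = 0.018417 bar

0.018417 bar


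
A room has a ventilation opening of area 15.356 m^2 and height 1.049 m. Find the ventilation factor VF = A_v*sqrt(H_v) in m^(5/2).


sqrt(H_v) = 1.0242
VF = 15.356 * 1.0242 = 15.728 m^(5/2)

15.728 m^(5/2)


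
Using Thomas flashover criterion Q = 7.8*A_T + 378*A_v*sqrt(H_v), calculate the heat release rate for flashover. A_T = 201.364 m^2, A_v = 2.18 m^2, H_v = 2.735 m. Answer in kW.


7.8*A_T = 1570.6
sqrt(H_v) = 1.6538
378*A_v*sqrt(H_v) = 1362.8
Q = 1570.6 + 1362.8 = 2933.4 kW

2933.4 kW


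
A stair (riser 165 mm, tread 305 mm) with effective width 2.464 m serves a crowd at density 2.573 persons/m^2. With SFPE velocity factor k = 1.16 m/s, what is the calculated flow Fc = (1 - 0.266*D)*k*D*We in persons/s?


1 - 0.266*D = 1 - 0.266*2.573 = 0.31558
Fs = 0.31558 * 1.16 * 2.573 = 0.94191 persons/(s*m)
Fc = 0.94191 * 2.464 = 2.3209 persons/s

2.3209 persons/s


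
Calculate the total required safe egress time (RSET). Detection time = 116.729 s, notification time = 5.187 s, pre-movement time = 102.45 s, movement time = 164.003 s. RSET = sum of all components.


Total = 116.729 + 5.187 + 102.45 + 164.003 = 388.369 s

388.369 s


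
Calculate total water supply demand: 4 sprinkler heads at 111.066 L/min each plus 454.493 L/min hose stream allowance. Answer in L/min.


Sprinkler demand = 4 * 111.066 = 444.264 L/min
Total = 444.264 + 454.493 = 898.757 L/min

898.757 L/min


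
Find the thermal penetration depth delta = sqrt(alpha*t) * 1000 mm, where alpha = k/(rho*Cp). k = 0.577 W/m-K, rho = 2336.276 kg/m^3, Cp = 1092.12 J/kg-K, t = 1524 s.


alpha = 0.577 / (2336.276 * 1092.12) = 2.2614e-07 m^2/s
alpha * t = 0.00034464
delta = sqrt(0.00034464) * 1000 = 18.564 mm

18.564 mm


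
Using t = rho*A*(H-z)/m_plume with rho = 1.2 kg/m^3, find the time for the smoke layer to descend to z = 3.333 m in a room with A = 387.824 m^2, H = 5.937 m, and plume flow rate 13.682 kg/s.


H - z = 2.604 m
t = 1.2 * 387.824 * 2.604 / 13.682 = 88.574 s

88.574 s


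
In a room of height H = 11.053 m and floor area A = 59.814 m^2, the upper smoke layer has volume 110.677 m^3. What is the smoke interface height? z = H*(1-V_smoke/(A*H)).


V/(A*H) = 0.16741
1 - 0.16741 = 0.83259
z = 11.053 * 0.83259 = 9.2026 m

9.2026 m


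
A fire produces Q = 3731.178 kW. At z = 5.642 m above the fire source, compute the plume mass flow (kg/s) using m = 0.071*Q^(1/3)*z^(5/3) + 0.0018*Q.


Q^(1/3) = 15.510
z^(5/3) = 17.881
First term = 0.071 * 15.510 * 17.881 = 19.691
Second term = 0.0018 * 3731.178 = 6.7161
m = 26.407 kg/s

26.407 kg/s


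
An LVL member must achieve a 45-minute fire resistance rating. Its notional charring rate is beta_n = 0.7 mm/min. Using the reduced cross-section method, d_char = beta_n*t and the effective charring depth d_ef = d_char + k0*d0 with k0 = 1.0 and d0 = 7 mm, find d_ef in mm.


d_char = 0.7 * 45 = 31.5 mm
d_ef = 31.5 + 1.0*7 = 38.5 mm

38.5 mm


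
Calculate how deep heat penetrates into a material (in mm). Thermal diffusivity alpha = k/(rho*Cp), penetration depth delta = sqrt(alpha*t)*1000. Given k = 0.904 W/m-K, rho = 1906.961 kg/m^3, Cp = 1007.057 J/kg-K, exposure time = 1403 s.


alpha = 0.904 / (1906.961 * 1007.057) = 4.7073e-07 m^2/s
alpha * t = 0.00066044
delta = sqrt(0.00066044) * 1000 = 25.699 mm

25.699 mm


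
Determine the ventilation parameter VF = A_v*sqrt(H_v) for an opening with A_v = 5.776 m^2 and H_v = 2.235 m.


sqrt(H_v) = 1.4950
VF = 5.776 * 1.4950 = 8.6351 m^(5/2)

8.6351 m^(5/2)


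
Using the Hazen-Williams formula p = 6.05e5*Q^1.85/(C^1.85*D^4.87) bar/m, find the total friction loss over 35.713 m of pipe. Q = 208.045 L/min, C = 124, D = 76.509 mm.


Q^1.85 = 19435
C^1.85 = 7461.6
D^4.87 = 1.4917e+09
p/m = 0.0010564 bar/m
p_total = 0.0010564 * 35.713 = 0.037728 bar

0.037728 bar


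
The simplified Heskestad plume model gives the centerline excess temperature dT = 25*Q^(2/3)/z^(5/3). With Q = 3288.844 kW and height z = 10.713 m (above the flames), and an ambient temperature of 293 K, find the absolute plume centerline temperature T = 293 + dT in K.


Q^(2/3) = 221.15
z^(5/3) = 52.062
dT = 25 * 221.15 / 52.062 = 106.20 K
T = 293 + 106.20 = 399.20 K

399.20 K


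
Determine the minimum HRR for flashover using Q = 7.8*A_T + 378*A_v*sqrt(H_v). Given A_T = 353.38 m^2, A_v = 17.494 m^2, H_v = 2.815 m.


7.8*A_T = 2756.364
sqrt(H_v) = 1.6778
378*A_v*sqrt(H_v) = 11095
Q = 2756.364 + 11095 = 13851 kW

13851 kW


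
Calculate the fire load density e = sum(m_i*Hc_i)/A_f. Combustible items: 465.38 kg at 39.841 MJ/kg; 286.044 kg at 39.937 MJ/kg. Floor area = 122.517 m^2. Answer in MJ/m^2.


Total energy = 465.38*39.841 + 286.044*39.937
= 18541.20 + 11423.74
= 29964.94 MJ
e = 29964.94 / 122.517 = 244.58 MJ/m^2

244.58 MJ/m^2


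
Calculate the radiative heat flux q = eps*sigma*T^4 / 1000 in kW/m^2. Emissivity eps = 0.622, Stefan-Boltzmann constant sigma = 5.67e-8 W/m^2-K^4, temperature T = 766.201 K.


T^4 = 3.4464e+11
q = 0.622 * 5.67e-8 * 3.4464e+11 / 1000 = 12.155 kW/m^2

12.155 kW/m^2


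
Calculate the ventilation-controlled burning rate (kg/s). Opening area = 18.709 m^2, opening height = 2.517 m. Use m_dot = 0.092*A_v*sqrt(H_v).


sqrt(H_v) = 1.5865
m_dot = 0.092 * 18.709 * 1.5865 = 2.7307 kg/s

2.7307 kg/s


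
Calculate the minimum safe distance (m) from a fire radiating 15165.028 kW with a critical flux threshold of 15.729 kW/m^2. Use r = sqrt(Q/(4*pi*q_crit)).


4*pi*q_crit = 197.66
Q/(4*pi*q_crit) = 76.724
r = sqrt(76.724) = 8.7592 m

8.7592 m


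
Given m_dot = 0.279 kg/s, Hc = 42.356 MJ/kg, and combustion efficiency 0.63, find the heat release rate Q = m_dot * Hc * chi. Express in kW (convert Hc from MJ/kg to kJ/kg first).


Hc = 42.356 MJ/kg = 42.356 * 1000 kJ/kg = 42356 kJ/kg
Q = 0.279 kg/s * 42356 kJ/kg * 0.63 = 7444.9 kW

7444.9 kW


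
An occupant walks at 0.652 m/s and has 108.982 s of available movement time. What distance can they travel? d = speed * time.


d = 0.652 * 108.982 = 71.056 m

71.056 m


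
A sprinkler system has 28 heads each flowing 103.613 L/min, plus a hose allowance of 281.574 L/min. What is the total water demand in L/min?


Sprinkler demand = 28 * 103.613 = 2901.164 L/min
Total = 2901.164 + 281.574 = 3182.738 L/min

3182.738 L/min


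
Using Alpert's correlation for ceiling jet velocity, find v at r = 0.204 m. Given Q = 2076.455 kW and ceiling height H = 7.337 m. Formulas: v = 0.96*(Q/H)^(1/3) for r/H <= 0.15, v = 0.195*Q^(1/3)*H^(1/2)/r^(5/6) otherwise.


r/H = 0.204 / 7.337 = 0.027804
r/H <= 0.15, so v = 0.96*(Q/H)^(1/3)
Q/H = 283.01
(Q/H)^(1/3) = 6.5655
v = 0.96 * 6.5655 = 6.3029 m/s

6.3029 m/s


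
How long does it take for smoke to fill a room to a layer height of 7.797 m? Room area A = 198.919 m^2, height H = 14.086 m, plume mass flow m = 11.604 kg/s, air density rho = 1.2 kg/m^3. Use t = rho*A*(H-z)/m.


H - z = 6.289 m
t = 1.2 * 198.919 * 6.289 / 11.604 = 129.37 s

129.37 s


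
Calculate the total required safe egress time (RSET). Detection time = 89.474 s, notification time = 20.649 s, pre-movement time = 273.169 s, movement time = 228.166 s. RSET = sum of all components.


Total = 89.474 + 20.649 + 273.169 + 228.166 = 611.458 s

611.458 s


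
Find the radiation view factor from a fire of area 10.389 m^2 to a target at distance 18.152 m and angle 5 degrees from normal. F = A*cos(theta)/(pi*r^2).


cos(5 deg) = 0.99619
pi*r^2 = 1035.1
F = 10.389 * 0.99619 / 1035.1 = 0.0099981

0.0099981


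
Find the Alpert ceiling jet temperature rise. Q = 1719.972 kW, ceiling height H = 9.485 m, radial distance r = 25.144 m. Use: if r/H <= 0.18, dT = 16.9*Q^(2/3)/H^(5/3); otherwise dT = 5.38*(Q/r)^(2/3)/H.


r/H = 25.144 / 9.485 = 2.6509
r/H > 0.18, so dT = 5.38*(Q/r)^(2/3)/H
Q/r = 68.405
(Q/r)^(2/3) = 16.726
dT = 5.38 * 16.726 / 9.485 = 9.4872 K

9.4872 K


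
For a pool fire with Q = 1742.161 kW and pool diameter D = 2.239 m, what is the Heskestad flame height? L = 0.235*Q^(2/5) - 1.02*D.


Q^(2/5) = 19.790
0.235 * Q^(2/5) = 4.6505
1.02 * D = 2.2838
L = 2.3668 m

2.3668 m


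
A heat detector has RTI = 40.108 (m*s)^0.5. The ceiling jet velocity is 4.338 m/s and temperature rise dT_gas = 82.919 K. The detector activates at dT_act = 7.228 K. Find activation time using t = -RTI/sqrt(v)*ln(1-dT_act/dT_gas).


dT_act/dT_gas = 0.087169
ln(1 - 0.087169) = -0.091205
t = -40.108 / sqrt(4.338) * -0.091205 = 1.7563 s

1.7563 s


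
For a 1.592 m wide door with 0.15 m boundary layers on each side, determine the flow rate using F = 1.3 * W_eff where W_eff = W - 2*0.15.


W_eff = 1.592 - 0.30 = 1.292 m
F = 1.3 * 1.292 = 1.6796 persons/s

1.6796 persons/s


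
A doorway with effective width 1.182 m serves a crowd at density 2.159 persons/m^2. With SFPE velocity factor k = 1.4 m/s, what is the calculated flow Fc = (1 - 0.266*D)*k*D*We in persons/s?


1 - 0.266*D = 1 - 0.266*2.159 = 0.42571
Fs = 0.42571 * 1.4 * 2.159 = 1.2867 persons/(s*m)
Fc = 1.2867 * 1.182 = 1.5209 persons/s

1.5209 persons/s


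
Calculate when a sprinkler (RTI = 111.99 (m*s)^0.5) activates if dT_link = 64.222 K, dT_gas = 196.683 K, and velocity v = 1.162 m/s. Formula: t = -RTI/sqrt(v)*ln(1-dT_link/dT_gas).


dT_link/dT_gas = 0.32653
ln(1 - 0.32653) = -0.39531
t = -111.99 / sqrt(1.162) * -0.39531 = 41.068 s

41.068 s


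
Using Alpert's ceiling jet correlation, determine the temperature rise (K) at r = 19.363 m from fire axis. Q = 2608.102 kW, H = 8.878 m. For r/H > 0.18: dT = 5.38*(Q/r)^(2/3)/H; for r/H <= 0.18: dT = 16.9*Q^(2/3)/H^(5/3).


r/H = 19.363 / 8.878 = 2.1810
r/H > 0.18, so dT = 5.38*(Q/r)^(2/3)/H
Q/r = 134.70
(Q/r)^(2/3) = 26.277
dT = 5.38 * 26.277 / 8.878 = 15.923 K

15.923 K


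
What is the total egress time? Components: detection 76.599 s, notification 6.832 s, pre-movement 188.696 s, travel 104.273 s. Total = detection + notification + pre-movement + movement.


Total = 76.599 + 6.832 + 188.696 + 104.273 = 376.4 s

376.4 s


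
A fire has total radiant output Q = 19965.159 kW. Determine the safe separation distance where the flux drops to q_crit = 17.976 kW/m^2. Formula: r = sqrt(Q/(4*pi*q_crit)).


4*pi*q_crit = 225.89
Q/(4*pi*q_crit) = 88.383
r = sqrt(88.383) = 9.4012 m

9.4012 m


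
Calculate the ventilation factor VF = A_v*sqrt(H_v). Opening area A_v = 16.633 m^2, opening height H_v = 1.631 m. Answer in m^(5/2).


sqrt(H_v) = 1.2771
VF = 16.633 * 1.2771 = 21.242 m^(5/2)

21.242 m^(5/2)


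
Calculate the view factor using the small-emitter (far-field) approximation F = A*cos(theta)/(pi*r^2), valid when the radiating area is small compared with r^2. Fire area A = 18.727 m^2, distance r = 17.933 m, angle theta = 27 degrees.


cos(27 deg) = 0.89101
pi*r^2 = 1010.3
F = 18.727 * 0.89101 / 1010.3 = 0.016516

0.016516


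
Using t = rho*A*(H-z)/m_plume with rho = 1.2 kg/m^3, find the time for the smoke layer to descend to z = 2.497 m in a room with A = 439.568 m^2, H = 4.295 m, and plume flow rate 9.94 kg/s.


H - z = 1.798 m
t = 1.2 * 439.568 * 1.798 / 9.94 = 95.414 s

95.414 s
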